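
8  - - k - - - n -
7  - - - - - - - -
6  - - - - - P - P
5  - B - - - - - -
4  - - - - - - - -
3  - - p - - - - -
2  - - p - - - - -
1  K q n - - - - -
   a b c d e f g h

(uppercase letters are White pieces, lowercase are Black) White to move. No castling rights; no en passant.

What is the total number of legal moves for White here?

0

White to move; king on a1.
In check: yes, from the black queen on b1.
Legal moves: none.
Count: 0.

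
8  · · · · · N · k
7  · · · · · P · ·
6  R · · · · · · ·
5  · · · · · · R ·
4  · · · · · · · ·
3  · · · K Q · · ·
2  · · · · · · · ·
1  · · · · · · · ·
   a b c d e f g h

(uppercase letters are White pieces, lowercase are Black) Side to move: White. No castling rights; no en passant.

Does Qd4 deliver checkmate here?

After Qd4: black king on h8; in check: yes, from the white queen on d4.
King squares — g7: attacked by Qd4; h7: attacked by Nf8; g8: attacked by Rg5.
Black has no legal moves → checkmate.

yes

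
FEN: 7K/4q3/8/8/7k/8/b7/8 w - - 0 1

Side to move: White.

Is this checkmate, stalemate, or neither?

stalemate

White to move; white king on h8.
In check: no.
King squares — g7: attacked by Qe7; h7: attacked by Qe7; g8: attacked by Ba2.
Legal moves for White: none.
Not in check and no legal moves → stalemate.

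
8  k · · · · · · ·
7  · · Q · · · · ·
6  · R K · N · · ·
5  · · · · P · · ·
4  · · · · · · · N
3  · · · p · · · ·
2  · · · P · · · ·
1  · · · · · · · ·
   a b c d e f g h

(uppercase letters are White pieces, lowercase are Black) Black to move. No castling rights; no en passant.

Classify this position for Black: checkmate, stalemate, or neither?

Black to move; black king on a8.
In check: no.
King squares — a7: attacked by Qc7; b7: attacked by Rb6; b8: attacked by Rb6.
Legal moves for Black: none.
Not in check and no legal moves → stalemate.

stalemate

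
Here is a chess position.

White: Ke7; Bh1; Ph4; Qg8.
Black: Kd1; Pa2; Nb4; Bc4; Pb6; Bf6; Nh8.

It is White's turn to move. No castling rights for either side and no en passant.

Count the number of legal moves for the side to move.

White to move; king on e7.
In check: yes, from the black bishop on f6.
Legal moves: Kf8, Ke8, Kd7, Kxf6, Kd6.
Count: 5.

5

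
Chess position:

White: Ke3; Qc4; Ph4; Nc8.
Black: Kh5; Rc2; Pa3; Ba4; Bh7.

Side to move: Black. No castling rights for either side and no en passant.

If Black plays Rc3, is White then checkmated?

After Rc3: white king on e3; in check: yes, from the black rook on c3.
White has 7 legal replies: Kf4, Kd4, Kf2, Ke2, Kd2, Qd3, Qxc3.
In check but a legal move exists → not checkmate.

no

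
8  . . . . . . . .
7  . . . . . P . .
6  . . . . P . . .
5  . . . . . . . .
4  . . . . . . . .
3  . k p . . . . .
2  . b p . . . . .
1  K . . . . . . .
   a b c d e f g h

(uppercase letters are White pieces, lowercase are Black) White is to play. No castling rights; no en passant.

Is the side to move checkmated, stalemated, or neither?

White to move; white king on a1.
In check: yes, from the black bishop on b2.
King squares — b1: attacked by Pc2; a2: attacked by Kb3; b2: attacked by Kb3.
Legal moves for White: none.
In check with no legal moves → checkmate.

checkmate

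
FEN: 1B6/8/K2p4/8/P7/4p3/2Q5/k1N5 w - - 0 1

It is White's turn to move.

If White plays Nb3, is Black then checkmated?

yes

After Nb3: black king on a1; in check: yes, from the white knight on b3.
King squares — b1: attacked by Qc2; a2: attacked by Qc2; b2: attacked by Qc2.
Black has no legal moves → checkmate.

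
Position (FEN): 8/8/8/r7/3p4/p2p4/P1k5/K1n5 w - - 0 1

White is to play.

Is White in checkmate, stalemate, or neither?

stalemate

White to move; white king on a1.
In check: no.
King squares — b1: attacked by Kc2; a2: own pawn; b2: attacked by Kc2.
Legal moves for White: none.
Not in check and no legal moves → stalemate.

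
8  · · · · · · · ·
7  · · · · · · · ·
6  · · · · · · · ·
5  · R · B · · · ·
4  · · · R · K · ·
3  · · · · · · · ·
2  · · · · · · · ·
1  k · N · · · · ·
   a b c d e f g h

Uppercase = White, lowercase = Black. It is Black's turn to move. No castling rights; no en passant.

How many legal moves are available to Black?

0

Black to move; king on a1.
In check: no.
Legal moves: none.
Count: 0.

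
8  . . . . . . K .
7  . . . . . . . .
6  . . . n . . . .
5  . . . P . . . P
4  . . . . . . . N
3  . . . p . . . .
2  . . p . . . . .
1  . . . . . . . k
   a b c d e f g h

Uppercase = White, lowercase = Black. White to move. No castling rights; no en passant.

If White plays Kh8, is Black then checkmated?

no

After Kh8: black king on h1; in check: no.
Black is not in check, so this cannot be checkmate.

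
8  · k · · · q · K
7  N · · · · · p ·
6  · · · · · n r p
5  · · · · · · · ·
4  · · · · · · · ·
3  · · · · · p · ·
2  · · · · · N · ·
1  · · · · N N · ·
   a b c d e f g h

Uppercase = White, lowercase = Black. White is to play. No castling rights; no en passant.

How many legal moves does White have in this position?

0

White to move; king on h8.
In check: yes, from the black queen on f8.
Legal moves: none.
Count: 0.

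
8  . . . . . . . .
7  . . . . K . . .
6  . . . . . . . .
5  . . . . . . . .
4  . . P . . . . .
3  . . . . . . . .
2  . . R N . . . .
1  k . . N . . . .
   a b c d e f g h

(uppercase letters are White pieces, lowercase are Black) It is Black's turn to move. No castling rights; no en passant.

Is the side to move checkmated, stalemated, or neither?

stalemate

Black to move; black king on a1.
In check: no.
King squares — b1: attacked by Nd2; a2: attacked by Rc2; b2: attacked by Nd1.
Legal moves for Black: none.
Not in check and no legal moves → stalemate.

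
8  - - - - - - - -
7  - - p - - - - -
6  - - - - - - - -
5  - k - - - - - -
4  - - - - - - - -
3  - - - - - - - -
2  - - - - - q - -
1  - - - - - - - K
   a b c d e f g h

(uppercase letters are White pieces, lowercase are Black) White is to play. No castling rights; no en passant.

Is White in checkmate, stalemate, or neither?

White to move; white king on h1.
In check: no.
King squares — g1: attacked by Qf2; g2: attacked by Qf2; h2: attacked by Qf2.
Legal moves for White: none.
Not in check and no legal moves → stalemate.

stalemate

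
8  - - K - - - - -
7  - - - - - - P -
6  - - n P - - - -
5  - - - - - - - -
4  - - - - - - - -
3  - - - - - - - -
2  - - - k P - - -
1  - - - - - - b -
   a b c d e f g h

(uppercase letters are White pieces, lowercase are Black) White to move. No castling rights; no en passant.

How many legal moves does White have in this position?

10

White to move; king on c8.
In check: no.
Legal moves: Kd7, Kc7, Kb7, g8=Q, g8=R, g8=B, g8=N, d7, e3, e4.
Count: 10.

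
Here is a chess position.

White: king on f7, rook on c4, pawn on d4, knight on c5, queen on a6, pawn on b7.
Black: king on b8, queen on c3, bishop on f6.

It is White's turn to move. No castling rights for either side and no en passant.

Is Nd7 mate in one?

yes

After Nd7: black king on b8; in check: yes, from the white knight on d7.
King squares — a7: attacked by Qa6; b7: attacked by Qa6; c7: attacked by Rc4; a8: attacked by Qa6; c8: attacked by Rc4.
Black has no legal moves → checkmate.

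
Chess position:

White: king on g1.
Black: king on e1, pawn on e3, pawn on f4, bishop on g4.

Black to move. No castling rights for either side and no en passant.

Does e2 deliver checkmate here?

no

After e2: white king on g1; in check: no.
White is not in check, so this cannot be checkmate.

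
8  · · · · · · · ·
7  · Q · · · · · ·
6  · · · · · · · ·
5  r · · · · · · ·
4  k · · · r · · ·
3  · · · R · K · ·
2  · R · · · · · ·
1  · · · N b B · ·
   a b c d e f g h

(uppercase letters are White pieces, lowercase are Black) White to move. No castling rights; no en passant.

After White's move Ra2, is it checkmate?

yes

After Ra2: black king on a4; in check: yes, from the white rook on a2.
King squares — a3: attacked by Ra2; b3: attacked by Rd3; b4: attacked by Qb7; a5: own rook; b5: attacked by Qb7.
Black has no legal moves → checkmate.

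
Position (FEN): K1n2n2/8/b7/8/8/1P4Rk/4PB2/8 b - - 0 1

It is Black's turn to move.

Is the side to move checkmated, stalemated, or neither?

Black to move; black king on h3.
In check: yes, from the white rook on g3.
Legal moves for Black: Kh4, Kh2.
Black is in check but has 2 legal moves → neither.

neither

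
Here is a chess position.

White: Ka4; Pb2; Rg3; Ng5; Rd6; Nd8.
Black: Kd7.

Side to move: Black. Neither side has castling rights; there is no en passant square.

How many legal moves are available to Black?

5

Black to move; king on d7.
In check: yes, from the white rook on d6.
Legal moves: Ke8, Kc8, Ke7, Kc7, Kxd6.
Count: 5.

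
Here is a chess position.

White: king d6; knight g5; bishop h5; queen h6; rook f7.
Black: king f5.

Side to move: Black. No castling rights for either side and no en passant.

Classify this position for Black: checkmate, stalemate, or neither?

checkmate

Black to move; black king on f5.
In check: yes, from the white rook on f7.
King squares — e4: attacked by Ng5; f4: attacked by Rf7; g4: attacked by Bh5; e5: attacked by Kd6; g5: attacked by Qh6; e6: attacked by Ng5; f6: attacked by Qh6; g6: attacked by Bh5.
Legal moves for Black: none.
In check with no legal moves → checkmate.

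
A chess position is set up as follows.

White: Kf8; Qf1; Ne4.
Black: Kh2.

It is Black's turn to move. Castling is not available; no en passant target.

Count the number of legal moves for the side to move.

Black to move; king on h2.
In check: no.
Legal moves: none.
Count: 0.

0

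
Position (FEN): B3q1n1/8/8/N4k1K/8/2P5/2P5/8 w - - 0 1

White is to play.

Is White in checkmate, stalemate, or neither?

neither

White to move; white king on h5.
In check: yes, from the black queen on e8.
King squares — g4: attacked by Kf5; h4: available; g5: attacked by Kf5; g6: attacked by Kf5; h6: attacked by Ng8.
Legal moves for White: Kh4.
White is in check but has 1 legal move → neither.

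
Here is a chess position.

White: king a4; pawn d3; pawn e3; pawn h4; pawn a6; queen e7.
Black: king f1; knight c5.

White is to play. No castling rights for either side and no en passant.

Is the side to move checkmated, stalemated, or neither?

White to move; white king on a4.
In check: yes, from the black knight on c5.
King squares — a3: available; b3: attacked by Nc5; b4: available; a5: available; b5: available.
Legal moves for White: Kb5, Ka5, Kb4, Ka3, Qxc5.
White is in check but has 5 legal moves → neither.

neither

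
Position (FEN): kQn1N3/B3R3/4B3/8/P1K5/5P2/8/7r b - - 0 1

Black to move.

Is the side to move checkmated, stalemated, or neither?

checkmate

Black to move; black king on a8.
In check: yes, from the white queen on b8.
King squares — a7: attacked by Re7; b7: attacked by Re7; b8: attacked by Ba7.
Legal moves for Black: none.
In check with no legal moves → checkmate.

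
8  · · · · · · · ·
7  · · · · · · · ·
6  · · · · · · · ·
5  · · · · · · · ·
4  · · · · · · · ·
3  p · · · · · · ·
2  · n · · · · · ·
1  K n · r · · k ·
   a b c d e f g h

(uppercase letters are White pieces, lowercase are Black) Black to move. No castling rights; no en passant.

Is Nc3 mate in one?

yes

After Nc3: white king on a1; in check: yes, from the black rook on d1.
King squares — b1: attacked by Rd1; a2: attacked by Nc3; b2: attacked by Pa3.
White has no legal moves → checkmate.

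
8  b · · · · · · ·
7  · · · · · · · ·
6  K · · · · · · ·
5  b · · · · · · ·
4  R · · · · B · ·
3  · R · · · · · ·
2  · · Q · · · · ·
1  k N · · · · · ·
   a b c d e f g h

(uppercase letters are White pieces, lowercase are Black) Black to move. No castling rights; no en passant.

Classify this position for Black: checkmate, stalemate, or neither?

checkmate

Black to move; black king on a1.
In check: yes, from the white rook on a4.
King squares — b1: attacked by Qc2; a2: attacked by Qc2; b2: attacked by Qc2.
Legal moves for Black: none.
In check with no legal moves → checkmate.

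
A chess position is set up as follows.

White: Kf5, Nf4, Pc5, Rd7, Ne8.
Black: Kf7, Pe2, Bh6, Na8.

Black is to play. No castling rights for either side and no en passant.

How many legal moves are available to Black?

Black to move; king on f7.
In check: yes, from the white rook on d7.
Legal moves: Kg8, Kf8, Kxe8.
Count: 3.

3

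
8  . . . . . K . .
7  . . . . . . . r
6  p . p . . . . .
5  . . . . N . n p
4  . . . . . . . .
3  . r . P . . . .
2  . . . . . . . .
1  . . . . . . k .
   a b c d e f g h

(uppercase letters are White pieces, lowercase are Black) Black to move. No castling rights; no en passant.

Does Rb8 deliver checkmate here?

yes

After Rb8: white king on f8; in check: yes, from the black rook on b8.
King squares — e7: attacked by Rh7; f7: attacked by Ng5; g7: attacked by Rh7; e8: attacked by Rb8; g8: attacked by Rb8.
White has no legal moves → checkmate.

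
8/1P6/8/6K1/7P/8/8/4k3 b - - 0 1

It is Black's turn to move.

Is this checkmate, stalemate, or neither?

neither

Black to move; black king on e1.
In check: no.
Legal moves for Black: Kf2, Ke2, Kd2, Kf1, Kd1.
Black has 5 legal moves and is not in check → neither.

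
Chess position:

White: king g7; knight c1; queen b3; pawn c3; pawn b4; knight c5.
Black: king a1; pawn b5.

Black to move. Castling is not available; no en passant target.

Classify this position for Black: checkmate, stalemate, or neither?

Black to move; black king on a1.
In check: no.
King squares — b1: attacked by Qb3; a2: attacked by Nc1; b2: attacked by Qb3.
Legal moves for Black: none.
Not in check and no legal moves → stalemate.

stalemate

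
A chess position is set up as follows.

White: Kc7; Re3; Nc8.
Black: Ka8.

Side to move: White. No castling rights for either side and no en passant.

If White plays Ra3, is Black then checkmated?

After Ra3: black king on a8; in check: yes, from the white rook on a3.
King squares — a7: attacked by Ra3; b7: attacked by Kc7; b8: attacked by Kc7.
Black has no legal moves → checkmate.

yes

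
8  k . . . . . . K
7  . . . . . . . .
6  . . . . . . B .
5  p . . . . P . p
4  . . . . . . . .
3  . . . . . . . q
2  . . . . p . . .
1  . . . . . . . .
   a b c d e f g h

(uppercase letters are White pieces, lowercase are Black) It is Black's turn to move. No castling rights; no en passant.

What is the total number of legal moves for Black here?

Black to move; king on a8.
In check: no.
Legal moves: Kb8, Kb7, Ka7, Qxf5, Qh4, Qg4, Qg3, Qf3, Qe3, Qd3, Qc3+, Qb3, Qa3, Qh2, Qg2, Qh1, Qf1, h4, a4, e1=Q, e1=R, e1=B, e1=N.
Count: 23.

23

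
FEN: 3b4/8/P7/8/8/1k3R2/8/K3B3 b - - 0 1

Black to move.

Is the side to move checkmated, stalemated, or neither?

neither

Black to move; black king on b3.
In check: yes, from the white rook on f3.
King squares — a2: attacked by Ka1; b2: attacked by Ka1; c2: available; a3: attacked by Rf3; c3: attacked by Be1; a4: available; b4: attacked by Be1; c4: available.
Legal moves for Black: Kc4, Ka4, Kc2.
Black is in check but has 3 legal moves → neither.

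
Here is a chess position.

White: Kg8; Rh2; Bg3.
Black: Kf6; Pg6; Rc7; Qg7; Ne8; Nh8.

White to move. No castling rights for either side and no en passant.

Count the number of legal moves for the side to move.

White to move; king on g8.
In check: yes, from the black queen on g7.
Legal moves: none.
Count: 0.

0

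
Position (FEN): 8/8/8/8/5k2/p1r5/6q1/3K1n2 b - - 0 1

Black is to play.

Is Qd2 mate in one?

After Qd2: white king on d1; in check: yes, from the black queen on d2.
King squares — c1: attacked by Qd2; e1: attacked by Qd2; c2: attacked by Qd2; d2: attacked by Nf1; e2: attacked by Qd2.
White has no legal moves → checkmate.

yes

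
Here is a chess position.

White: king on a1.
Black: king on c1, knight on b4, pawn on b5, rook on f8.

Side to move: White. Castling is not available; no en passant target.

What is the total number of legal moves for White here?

0

White to move; king on a1.
In check: no.
Legal moves: none.
Count: 0.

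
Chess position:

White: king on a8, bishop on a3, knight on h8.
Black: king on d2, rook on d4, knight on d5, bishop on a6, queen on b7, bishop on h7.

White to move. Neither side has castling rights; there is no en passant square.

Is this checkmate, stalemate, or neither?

White to move; white king on a8.
In check: yes, from the black queen on b7.
King squares — a7: attacked by Qb7; b7: attacked by Ba6; b8: attacked by Qb7.
Legal moves for White: none.
In check with no legal moves → checkmate.

checkmate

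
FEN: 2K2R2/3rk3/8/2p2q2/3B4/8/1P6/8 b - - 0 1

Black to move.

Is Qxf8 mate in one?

yes

After Qxf8: white king on c8; in check: yes, from the black queen on f8.
King squares — b7: attacked by Rd7; c7: attacked by Rd7; d7: attacked by Ke7; b8: attacked by Qf8; d8: attacked by Rd7.
White has no legal moves → checkmate.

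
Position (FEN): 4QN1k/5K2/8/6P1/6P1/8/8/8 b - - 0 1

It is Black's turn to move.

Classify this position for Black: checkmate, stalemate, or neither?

Black to move; black king on h8.
In check: no.
King squares — g7: attacked by Kf7; h7: attacked by Nf8; g8: attacked by Kf7.
Legal moves for Black: none.
Not in check and no legal moves → stalemate.

stalemate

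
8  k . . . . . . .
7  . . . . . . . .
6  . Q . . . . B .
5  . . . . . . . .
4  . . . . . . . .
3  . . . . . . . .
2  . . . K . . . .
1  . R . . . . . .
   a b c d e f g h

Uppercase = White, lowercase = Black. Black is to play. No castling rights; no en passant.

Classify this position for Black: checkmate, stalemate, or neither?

stalemate

Black to move; black king on a8.
In check: no.
King squares — a7: attacked by Qb6; b7: attacked by Qb6; b8: attacked by Qb6.
Legal moves for Black: none.
Not in check and no legal moves → stalemate.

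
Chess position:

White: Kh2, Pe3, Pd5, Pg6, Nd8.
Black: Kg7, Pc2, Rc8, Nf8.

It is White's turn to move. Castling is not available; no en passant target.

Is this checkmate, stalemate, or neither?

neither

White to move; white king on h2.
In check: no.
Legal moves for White: Nf7, Nb7, Ne6+, Nc6, Kh3, Kg3, Kg2, Kh1, Kg1, d6, e4.
White has 11 legal moves and is not in check → neither.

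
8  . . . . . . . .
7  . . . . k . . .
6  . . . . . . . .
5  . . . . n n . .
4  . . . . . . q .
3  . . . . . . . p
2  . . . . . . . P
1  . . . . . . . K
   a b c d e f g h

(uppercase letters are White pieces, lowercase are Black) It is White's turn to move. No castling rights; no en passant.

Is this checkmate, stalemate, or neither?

stalemate

White to move; white king on h1.
In check: no.
King squares — g1: attacked by Qg4; g2: attacked by Ph3; h2: own pawn.
Legal moves for White: none.
Not in check and no legal moves → stalemate.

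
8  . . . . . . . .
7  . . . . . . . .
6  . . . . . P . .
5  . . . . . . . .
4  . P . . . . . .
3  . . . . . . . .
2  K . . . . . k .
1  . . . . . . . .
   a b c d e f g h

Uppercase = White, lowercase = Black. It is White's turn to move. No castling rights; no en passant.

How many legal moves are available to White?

7

White to move; king on a2.
In check: no.
Legal moves: Kb3, Ka3, Kb2, Kb1, Ka1, f7, b5.
Count: 7.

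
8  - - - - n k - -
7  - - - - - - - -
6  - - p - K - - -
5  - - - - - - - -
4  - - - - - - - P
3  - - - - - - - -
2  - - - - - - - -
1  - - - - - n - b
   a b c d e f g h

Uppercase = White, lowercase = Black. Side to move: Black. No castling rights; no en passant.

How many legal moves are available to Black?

Black to move; king on f8.
In check: no.
Legal moves: Kg8, Kg7, Ng7+, Nc7+, Nf6, Nd6, Bd5+, Be4, Bf3, Bg2, Ng3, Ne3, Nh2, Nd2, c5.
Count: 15.

15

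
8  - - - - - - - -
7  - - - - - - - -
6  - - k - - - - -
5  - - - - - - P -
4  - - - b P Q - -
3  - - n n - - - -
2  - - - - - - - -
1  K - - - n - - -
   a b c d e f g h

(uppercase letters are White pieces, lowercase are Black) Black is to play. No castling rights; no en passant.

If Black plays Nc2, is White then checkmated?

After Nc2: white king on a1; in check: yes, from the black knight on c2.
King squares — b1: attacked by Nc3; a2: attacked by Nc3; b2: attacked by Nd3.
White has no legal moves → checkmate.

yes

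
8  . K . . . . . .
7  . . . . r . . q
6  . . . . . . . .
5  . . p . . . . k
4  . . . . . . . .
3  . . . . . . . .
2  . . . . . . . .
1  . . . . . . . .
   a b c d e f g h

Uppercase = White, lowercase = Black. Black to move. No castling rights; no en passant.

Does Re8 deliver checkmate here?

After Re8: white king on b8; in check: yes, from the black rook on e8.
King squares — a7: attacked by Qh7; b7: attacked by Qh7; c7: attacked by Qh7; a8: attacked by Re8; c8: attacked by Re8.
White has no legal moves → checkmate.

yes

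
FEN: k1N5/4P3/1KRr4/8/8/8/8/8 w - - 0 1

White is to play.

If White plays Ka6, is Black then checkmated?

After Ka6: black king on a8; in check: no.
Black is not in check, so this cannot be checkmate.

no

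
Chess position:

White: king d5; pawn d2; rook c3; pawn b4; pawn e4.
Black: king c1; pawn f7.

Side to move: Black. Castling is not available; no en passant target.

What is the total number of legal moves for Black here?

4

Black to move; king on c1.
In check: yes, from the white rook on c3.
Legal moves: Kxd2, Kb2, Kd1, Kb1.
Count: 4.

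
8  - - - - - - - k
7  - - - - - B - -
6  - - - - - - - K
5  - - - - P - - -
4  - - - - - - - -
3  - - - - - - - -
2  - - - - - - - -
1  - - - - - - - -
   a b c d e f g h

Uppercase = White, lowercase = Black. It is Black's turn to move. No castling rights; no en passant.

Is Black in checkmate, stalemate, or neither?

Black to move; black king on h8.
In check: no.
King squares — g7: attacked by Kh6; h7: attacked by Kh6; g8: attacked by Bf7.
Legal moves for Black: none.
Not in check and no legal moves → stalemate.

stalemate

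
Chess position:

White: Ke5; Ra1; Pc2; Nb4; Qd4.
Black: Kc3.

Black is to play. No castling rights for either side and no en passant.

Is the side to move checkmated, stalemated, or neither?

checkmate

Black to move; black king on c3.
In check: yes, from the white queen on d4.
King squares — b2: attacked by Qd4; c2: attacked by Nb4; d2: attacked by Qd4; b3: attacked by Pc2; d3: attacked by Pc2; b4: attacked by Qd4; c4: attacked by Qd4; d4: attacked by Ke5.
Legal moves for Black: none.
In check with no legal moves → checkmate.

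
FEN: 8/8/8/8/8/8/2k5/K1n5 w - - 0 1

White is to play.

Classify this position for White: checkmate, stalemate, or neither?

White to move; white king on a1.
In check: no.
King squares — b1: attacked by Kc2; a2: attacked by Nc1; b2: attacked by Kc2.
Legal moves for White: none.
Not in check and no legal moves → stalemate.

stalemate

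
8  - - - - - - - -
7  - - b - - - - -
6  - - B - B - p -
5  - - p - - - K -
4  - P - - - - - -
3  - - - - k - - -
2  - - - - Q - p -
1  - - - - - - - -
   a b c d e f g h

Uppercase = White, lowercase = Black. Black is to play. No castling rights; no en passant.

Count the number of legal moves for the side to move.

2

Black to move; king on e3.
In check: yes, from the white queen on e2.
Legal moves: Kd4, Kxe2.
Count: 2.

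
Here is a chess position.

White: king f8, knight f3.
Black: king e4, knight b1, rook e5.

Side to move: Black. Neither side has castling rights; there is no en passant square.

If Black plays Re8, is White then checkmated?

After Re8: white king on f8; in check: yes, from the black rook on e8.
White has 3 legal replies: Kxe8, Kg7, Kf7.
In check but a legal move exists → not checkmate.

no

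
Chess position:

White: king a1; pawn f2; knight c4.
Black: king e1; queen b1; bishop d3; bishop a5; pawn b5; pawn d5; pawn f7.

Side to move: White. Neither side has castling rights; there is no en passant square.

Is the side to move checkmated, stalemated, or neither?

White to move; white king on a1.
In check: yes, from the black queen on b1.
King squares — b1: attacked by Bd3; a2: attacked by Qb1; b2: attacked by Qb1.
Legal moves for White: none.
In check with no legal moves → checkmate.

checkmate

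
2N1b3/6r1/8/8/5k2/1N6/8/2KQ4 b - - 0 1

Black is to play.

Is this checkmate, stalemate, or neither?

Black to move; black king on f4.
In check: no.
Legal moves for Black include: Bf7, Bd7, Bg6, Bc6, Bh5, Bb5, Ba4, Rg8, Rh7, Rf7, Re7, Rd7, Rc7+, Rb7, Ra7, Rg6, Rg5, Rg4, ... (list truncated; more exist).
Black has legal moves and is not in check → neither.

neither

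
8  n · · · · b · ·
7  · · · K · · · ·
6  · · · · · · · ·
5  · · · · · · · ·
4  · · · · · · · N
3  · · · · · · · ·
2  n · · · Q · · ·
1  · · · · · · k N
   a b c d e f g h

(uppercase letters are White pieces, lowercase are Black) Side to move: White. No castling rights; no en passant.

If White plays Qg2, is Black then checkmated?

After Qg2: black king on g1; in check: yes, from the white queen on g2.
King squares — f1: attacked by Qg2; h1: attacked by Qg2; f2: attacked by Nh1; g2: attacked by Nh4; h2: attacked by Qg2.
Black has no legal moves → checkmate.

yes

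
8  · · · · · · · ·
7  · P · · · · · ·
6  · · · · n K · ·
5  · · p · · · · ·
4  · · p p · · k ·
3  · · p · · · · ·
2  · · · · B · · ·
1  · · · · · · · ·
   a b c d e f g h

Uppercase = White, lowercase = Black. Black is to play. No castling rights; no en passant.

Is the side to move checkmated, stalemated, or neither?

Black to move; black king on g4.
In check: yes, from the white bishop on e2.
King squares — f3: attacked by Be2; g3: available; h3: available; f4: available; h4: available; f5: attacked by Kf6; g5: attacked by Kf6; h5: attacked by Be2.
Legal moves for Black: Kh4, Kf4, Kh3, Kg3.
Black is in check but has 4 legal moves → neither.

neither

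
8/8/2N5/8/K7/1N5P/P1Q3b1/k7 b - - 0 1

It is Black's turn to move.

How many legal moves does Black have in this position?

0

Black to move; king on a1.
In check: yes, from the white knight on b3.
Legal moves: none.
Count: 0.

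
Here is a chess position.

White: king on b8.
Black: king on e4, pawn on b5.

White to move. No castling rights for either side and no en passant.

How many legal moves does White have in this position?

White to move; king on b8.
In check: no.
Legal moves: Kc8, Ka8, Kc7, Kb7, Ka7.
Count: 5.

5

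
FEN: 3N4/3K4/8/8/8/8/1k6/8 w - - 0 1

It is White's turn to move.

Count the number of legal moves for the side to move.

White to move; king on d7.
In check: no.
Legal moves: Nf7, Nb7, Ne6, Nc6, Ke8, Kc8, Ke7, Kc7, Ke6, Kd6, Kc6.
Count: 11.

11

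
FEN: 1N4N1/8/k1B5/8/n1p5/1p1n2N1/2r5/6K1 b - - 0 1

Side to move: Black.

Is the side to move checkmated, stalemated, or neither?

neither

Black to move; black king on a6.
In check: yes, from the white knight on b8.
King squares — a5: available; b5: attacked by Bc6; b6: available; a7: available; b7: attacked by Bc6.
Legal moves for Black: Ka7, Kb6, Ka5.
Black is in check but has 3 legal moves → neither.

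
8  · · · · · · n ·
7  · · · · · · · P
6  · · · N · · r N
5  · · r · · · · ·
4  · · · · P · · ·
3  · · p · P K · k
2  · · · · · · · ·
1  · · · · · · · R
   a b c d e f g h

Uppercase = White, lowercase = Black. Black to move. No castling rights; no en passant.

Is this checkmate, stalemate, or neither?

Black to move; black king on h3.
In check: yes, from the white rook on h1.
King squares — g2: attacked by Kf3; h2: attacked by Rh1; g3: attacked by Kf3; g4: attacked by Kf3; h4: attacked by Rh1.
Legal moves for Black: none.
In check with no legal moves → checkmate.

checkmate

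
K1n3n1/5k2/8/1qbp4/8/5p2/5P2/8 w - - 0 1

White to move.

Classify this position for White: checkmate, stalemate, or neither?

stalemate

White to move; white king on a8.
In check: no.
King squares — a7: attacked by Bc5; b7: attacked by Qb5; b8: attacked by Qb5.
Legal moves for White: none.
Not in check and no legal moves → stalemate.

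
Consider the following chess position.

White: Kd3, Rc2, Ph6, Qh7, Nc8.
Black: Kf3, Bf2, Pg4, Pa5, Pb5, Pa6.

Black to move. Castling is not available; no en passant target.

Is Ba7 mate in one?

After Ba7: white king on d3; in check: no.
White is not in check, so this cannot be checkmate.

no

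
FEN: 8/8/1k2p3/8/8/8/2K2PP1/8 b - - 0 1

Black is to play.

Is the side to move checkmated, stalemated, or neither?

neither

Black to move; black king on b6.
In check: no.
Legal moves for Black: Kc7, Kb7, Ka7, Kc6, Ka6, Kc5, Kb5, Ka5, e5.
Black has 9 legal moves and is not in check → neither.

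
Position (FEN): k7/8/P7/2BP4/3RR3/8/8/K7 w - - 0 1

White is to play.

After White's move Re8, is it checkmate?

After Re8: black king on a8; in check: yes, from the white rook on e8.
King squares — a7: attacked by Bc5; b7: attacked by Pa6; b8: attacked by Re8.
Black has no legal moves → checkmate.

yes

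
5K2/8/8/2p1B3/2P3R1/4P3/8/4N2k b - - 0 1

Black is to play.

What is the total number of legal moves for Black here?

Black to move; king on h1.
In check: no.
Legal moves: none.
Count: 0.

0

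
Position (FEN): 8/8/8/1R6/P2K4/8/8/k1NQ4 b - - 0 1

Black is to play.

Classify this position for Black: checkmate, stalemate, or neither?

stalemate

Black to move; black king on a1.
In check: no.
King squares — b1: attacked by Rb5; a2: attacked by Nc1; b2: attacked by Rb5.
Legal moves for Black: none.
Not in check and no legal moves → stalemate.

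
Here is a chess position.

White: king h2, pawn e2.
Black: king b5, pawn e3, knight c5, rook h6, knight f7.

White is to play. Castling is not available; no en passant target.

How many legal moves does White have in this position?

3

White to move; king on h2.
In check: yes, from the black rook on h6.
Legal moves: Kg3, Kg2, Kg1.
Count: 3.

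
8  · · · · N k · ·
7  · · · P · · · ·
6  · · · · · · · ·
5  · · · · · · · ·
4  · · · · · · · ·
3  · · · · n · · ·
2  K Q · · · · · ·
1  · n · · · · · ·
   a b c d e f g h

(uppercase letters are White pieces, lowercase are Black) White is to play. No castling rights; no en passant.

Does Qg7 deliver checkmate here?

yes

After Qg7: black king on f8; in check: yes, from the white queen on g7.
King squares — e7: attacked by Qg7; f7: attacked by Qg7; g7: attacked by Ne8; e8: attacked by Pd7; g8: attacked by Qg7.
Black has no legal moves → checkmate.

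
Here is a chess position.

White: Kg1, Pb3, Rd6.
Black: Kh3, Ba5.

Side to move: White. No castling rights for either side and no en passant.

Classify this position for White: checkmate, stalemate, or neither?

White to move; white king on g1.
In check: no.
Legal moves for White: Rd8, Rd7, Rh6+, Rg6, Rf6, Re6, Rc6, Rb6, Ra6, Rd5, Rd4, Rd3+, Rd2, Rd1, Kf2, Kh1, Kf1, b4.
White has 18 legal moves and is not in check → neither.

neither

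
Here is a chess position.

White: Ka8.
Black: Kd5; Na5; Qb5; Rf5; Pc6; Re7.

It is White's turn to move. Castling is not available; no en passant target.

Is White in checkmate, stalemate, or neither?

stalemate

White to move; white king on a8.
In check: no.
King squares — a7: attacked by Re7; b7: attacked by Na5; b8: attacked by Qb5.
Legal moves for White: none.
Not in check and no legal moves → stalemate.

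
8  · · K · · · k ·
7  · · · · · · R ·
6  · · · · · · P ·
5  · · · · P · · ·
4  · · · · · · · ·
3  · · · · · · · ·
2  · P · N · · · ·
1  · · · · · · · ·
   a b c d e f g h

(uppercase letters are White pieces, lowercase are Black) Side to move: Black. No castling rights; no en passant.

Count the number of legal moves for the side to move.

3

Black to move; king on g8.
In check: yes, from the white rook on g7.
Legal moves: Kh8, Kf8, Kxg7.
Count: 3.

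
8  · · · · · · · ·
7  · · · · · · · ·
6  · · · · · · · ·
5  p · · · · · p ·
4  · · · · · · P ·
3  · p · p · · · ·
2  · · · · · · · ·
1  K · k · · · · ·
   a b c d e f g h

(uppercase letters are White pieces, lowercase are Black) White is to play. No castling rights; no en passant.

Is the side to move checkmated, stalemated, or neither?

White to move; white king on a1.
In check: no.
King squares — b1: attacked by Kc1; a2: attacked by Pb3; b2: attacked by Kc1.
Legal moves for White: none.
Not in check and no legal moves → stalemate.

stalemate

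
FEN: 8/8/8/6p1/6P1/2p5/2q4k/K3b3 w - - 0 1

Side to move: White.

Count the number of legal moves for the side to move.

0

White to move; king on a1.
In check: no.
Legal moves: none.
Count: 0.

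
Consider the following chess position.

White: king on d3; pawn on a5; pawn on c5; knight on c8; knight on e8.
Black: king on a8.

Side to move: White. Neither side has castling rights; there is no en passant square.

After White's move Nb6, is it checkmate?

no

After Nb6: black king on a8; in check: yes, from the white knight on b6.
Black has 3 legal replies: Kb8, Kb7, Ka7.
In check but a legal move exists → not checkmate.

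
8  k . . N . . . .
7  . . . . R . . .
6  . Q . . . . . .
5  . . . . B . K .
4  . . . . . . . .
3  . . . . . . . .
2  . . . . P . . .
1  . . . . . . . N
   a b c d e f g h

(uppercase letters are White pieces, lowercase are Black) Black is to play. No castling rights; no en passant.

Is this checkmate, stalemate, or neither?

stalemate

Black to move; black king on a8.
In check: no.
King squares — a7: attacked by Qb6; b7: attacked by Qb6; b8: attacked by Be5.
Legal moves for Black: none.
Not in check and no legal moves → stalemate.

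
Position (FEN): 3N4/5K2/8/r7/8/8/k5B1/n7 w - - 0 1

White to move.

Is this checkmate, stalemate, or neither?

neither

White to move; white king on f7.
In check: no.
Legal moves for White include: Nb7, Ne6, Nc6, Kg8, Kf8, Ke8, Kg7, Ke7, Kg6, Kf6, Ke6, Ba8, Bb7, Bc6, Bd5+, Be4, Bh3, Bf3, ... (list truncated; more exist).
White has legal moves and is not in check → neither.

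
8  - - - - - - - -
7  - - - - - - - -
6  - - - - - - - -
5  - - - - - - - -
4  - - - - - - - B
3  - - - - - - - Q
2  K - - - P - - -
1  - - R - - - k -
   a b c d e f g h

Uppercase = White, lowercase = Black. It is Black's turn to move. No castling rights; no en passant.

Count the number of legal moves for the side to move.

0

Black to move; king on g1.
In check: yes, from the white rook on c1.
Legal moves: none.
Count: 0.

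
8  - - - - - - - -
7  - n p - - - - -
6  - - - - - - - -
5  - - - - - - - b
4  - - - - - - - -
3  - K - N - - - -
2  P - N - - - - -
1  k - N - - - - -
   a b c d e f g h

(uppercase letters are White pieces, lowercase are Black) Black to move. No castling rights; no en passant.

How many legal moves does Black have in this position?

1

Black to move; king on a1.
In check: yes, from the white knight on c2.
Legal moves: Kb1.
Count: 1.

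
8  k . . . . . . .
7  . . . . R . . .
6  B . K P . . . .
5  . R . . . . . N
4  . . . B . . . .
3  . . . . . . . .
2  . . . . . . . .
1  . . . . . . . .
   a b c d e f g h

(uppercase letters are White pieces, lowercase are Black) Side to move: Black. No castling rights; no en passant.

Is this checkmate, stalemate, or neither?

stalemate

Black to move; black king on a8.
In check: no.
King squares — a7: attacked by Bd4; b7: attacked by Rb5; b8: attacked by Rb5.
Legal moves for Black: none.
Not in check and no legal moves → stalemate.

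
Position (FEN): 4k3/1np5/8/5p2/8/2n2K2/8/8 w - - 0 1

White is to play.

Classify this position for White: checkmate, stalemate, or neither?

White to move; white king on f3.
In check: no.
Legal moves for White: Kf4, Kg3, Ke3, Kg2, Kf2.
White has 5 legal moves and is not in check → neither.

neither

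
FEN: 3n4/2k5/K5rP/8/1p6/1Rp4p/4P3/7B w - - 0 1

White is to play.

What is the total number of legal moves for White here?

4

White to move; king on a6.
In check: yes, from the black rook on g6.
Legal moves: Ka7, Kb5, Ka5, Bc6.
Count: 4.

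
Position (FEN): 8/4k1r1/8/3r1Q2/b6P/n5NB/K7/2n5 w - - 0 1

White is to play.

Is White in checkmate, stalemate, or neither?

neither

White to move; white king on a2.
In check: yes, from the black knight on c1.
Legal moves for White: Kxa3, Kb2, Ka1.
White is in check but has 3 legal moves → neither.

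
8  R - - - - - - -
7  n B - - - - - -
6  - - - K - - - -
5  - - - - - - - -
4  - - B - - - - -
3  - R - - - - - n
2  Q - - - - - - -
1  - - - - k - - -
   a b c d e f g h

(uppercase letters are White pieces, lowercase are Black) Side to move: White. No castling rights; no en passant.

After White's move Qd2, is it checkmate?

After Qd2: black king on e1; in check: yes, from the white queen on d2.
Black has 1 legal reply: Kxd2.
In check but a legal move exists → not checkmate.

no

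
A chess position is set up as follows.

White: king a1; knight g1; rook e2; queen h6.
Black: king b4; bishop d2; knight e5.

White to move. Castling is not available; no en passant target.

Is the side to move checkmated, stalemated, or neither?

White to move; white king on a1.
In check: no.
Legal moves for White include: Qh8, Qf8+, Qh7, Qg7, Qg6, Qf6, Qe6, Qd6+, Qc6, Qb6+, Qa6, Qh5, Qg5, Qh4+, Qf4+, Qh3, Qe3, Qh2, ... (list truncated; more exist).
White has legal moves and is not in check → neither.

neither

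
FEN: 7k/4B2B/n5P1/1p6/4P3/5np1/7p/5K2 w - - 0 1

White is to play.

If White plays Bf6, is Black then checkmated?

After Bf6: black king on h8; in check: yes, from the white bishop on f6.
King squares — g7: attacked by Bf6; h7: attacked by Pg6; g8: attacked by Bh7.
Black has no legal moves → checkmate.

yes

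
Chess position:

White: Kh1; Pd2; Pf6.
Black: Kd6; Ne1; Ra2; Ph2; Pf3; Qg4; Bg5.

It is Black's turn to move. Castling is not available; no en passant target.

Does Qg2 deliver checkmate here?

yes

After Qg2: white king on h1; in check: yes, from the black queen on g2.
King squares — g1: attacked by Qg2; g2: attacked by Ne1; h2: attacked by Qg2.
White has no legal moves → checkmate.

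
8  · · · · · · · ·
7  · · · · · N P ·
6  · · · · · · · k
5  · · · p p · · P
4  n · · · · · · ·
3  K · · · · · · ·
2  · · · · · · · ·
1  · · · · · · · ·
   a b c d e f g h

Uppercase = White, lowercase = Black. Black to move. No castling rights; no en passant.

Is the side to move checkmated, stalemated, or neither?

Black to move; black king on h6.
In check: yes, from the white knight on f7.
King squares — g5: attacked by Nf7; h5: available; g6: attacked by Ph5; g7: available; h7: available.
Legal moves for Black: Kh7, Kxg7, Kxh5.
Black is in check but has 3 legal moves → neither.

neither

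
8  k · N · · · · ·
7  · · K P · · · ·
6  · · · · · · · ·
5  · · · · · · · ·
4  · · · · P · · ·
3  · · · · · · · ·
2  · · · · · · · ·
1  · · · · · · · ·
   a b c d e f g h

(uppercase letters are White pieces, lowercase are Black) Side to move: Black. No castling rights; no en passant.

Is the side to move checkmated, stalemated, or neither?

Black to move; black king on a8.
In check: no.
King squares — a7: attacked by Nc8; b7: attacked by Kc7; b8: attacked by Kc7.
Legal moves for Black: none.
Not in check and no legal moves → stalemate.

stalemate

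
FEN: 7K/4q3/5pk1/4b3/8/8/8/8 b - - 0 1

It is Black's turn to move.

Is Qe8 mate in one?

yes

After Qe8: white king on h8; in check: yes, from the black queen on e8.
King squares — g7: attacked by Kg6; h7: attacked by Kg6; g8: attacked by Qe8.
White has no legal moves → checkmate.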